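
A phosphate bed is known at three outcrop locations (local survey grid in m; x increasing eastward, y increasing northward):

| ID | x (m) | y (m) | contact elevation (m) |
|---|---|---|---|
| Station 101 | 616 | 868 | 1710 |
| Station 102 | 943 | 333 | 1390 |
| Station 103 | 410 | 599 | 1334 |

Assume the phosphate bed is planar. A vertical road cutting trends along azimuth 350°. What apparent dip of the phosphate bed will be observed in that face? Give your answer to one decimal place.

40.0°

Let the plane be z = a·x + b·y + c.
Station 102−Station 101: 327a − 535b = −320;  Station 103−Station 101: −206a − 269b = −376.
Solving gives a = 0.58070, b = 0.95307.
Unit vector along 350° is (sin 350°, cos 350°) = (-0.1736, 0.9848).
Slope in that direction = a·(-0.1736) + b·(0.9848) = 0.83775.
Apparent dip = arctan|0.83775| = 40.0° (true dip is 48.1°, so apparent ≤ true as expected).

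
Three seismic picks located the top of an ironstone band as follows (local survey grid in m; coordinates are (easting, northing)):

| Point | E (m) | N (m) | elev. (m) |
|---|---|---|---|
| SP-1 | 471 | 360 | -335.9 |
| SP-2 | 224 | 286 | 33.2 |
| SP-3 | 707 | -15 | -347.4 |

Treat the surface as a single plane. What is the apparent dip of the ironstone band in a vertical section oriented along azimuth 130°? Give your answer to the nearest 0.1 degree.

Two edge vectors: SP-1→SP-2 = (-247, -74, 369.1), SP-1→SP-3 = (236, -375, -11.5).
Normal n = (SP-1→SP-2) × (SP-1→SP-3) = (139263.5, 84267.1, 110089).
So ∂z/∂E = −n_x/n_z = −1.26501 and ∂z/∂N = −n_y/n_z = −0.76545.
Unit vector along 130° is (sin 130°, cos 130°) = (0.7660, -0.6428).
Slope in that direction = a·(0.7660) + b·(-0.6428) = −0.47703.
Apparent dip = arctan|0.47703| = 25.5° (true dip is 55.9°, so apparent ≤ true as expected).

25.5°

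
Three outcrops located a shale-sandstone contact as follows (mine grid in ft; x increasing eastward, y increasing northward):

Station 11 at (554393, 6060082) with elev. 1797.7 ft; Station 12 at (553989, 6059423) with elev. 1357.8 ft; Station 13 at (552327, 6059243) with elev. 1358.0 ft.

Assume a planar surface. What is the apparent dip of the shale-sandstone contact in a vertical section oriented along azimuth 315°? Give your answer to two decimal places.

Two edge vectors: Station 11→Station 12 = (-404, -659, -439.9), Station 11→Station 13 = (-2066, -839, -439.7).
Normal n = (Station 11→Station 12) × (Station 11→Station 13) = (-79313.8, 731194.6, -1022538).
So ∂z/∂x = −n_x/n_z = −0.07757 and ∂z/∂y = −n_y/n_z = 0.71508.
Unit vector along 315° is (sin 315°, cos 315°) = (-0.7071, 0.7071).
Slope in that direction = a·(-0.7071) + b·(0.7071) = 0.56048.
Apparent dip = arctan|0.56048| = 29.27° (true dip is 35.7°, so apparent ≤ true as expected).

29.27°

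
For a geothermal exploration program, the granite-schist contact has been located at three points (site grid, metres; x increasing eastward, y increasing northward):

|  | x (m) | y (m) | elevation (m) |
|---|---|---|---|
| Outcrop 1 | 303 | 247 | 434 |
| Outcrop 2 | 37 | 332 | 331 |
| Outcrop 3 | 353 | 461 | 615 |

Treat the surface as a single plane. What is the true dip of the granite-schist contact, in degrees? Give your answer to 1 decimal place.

Let the plane be z = a·x + b·y + c.
Outcrop 2−Outcrop 1: −266a + 85b = −103;  Outcrop 3−Outcrop 1: 50a + 214b = 181.
Solving gives a = 0.61181, b = 0.70285.
Gradient magnitude |∇z| = √(a² + b²) = √(0.37431 + 0.49399) = 0.93183.
True dip = arctan(0.93183) = 43.0°, dipping toward SW (azimuth ≈ 221°).

43.0°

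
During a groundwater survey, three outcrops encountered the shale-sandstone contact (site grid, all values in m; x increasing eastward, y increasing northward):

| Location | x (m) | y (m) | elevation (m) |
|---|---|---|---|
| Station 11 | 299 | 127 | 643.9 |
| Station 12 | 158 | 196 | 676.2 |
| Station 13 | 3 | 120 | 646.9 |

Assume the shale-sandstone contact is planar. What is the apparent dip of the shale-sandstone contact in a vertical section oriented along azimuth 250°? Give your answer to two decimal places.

Two edge vectors: Station 11→Station 12 = (-141, 69, 32.3), Station 11→Station 13 = (-296, -7, 3).
Normal n = (Station 11→Station 12) × (Station 11→Station 13) = (433.1, -9137.8, 21411).
So ∂z/∂x = −n_x/n_z = −0.02023 and ∂z/∂y = −n_y/n_z = 0.42678.
Unit vector along 250° is (sin 250°, cos 250°) = (-0.9397, -0.3420).
Slope in that direction = a·(-0.9397) + b·(-0.3420) = −0.12696.
Apparent dip = arctan|0.12696| = 7.24° (true dip is 23.1°, so apparent ≤ true as expected).

7.24°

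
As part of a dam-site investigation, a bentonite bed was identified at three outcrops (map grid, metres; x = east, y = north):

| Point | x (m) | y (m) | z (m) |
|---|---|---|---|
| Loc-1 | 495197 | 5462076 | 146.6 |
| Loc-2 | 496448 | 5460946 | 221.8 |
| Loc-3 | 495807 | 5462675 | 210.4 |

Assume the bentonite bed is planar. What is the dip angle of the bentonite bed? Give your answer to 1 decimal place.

4.8°

Let the plane be z = a·x + b·y + c.
Loc-2−Loc-1: 1251a − 1130b = 75.2;  Loc-3−Loc-1: 610a + 599b = 63.8.
Solving gives a = 0.08142, b = 0.02359.
Gradient magnitude |∇z| = √(a² + b²) = √(0.00663 + 0.00056) = 0.08477.
True dip = arctan(0.08477) = 4.8°, dipping toward WSW (azimuth ≈ 254°).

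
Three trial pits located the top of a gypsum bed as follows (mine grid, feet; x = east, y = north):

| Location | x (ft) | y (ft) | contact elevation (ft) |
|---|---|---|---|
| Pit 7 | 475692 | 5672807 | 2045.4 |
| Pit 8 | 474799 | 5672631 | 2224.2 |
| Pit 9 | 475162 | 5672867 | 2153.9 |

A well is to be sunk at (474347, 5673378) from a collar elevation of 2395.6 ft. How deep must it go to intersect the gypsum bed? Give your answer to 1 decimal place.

68.8 ft

Let the plane be z = a·x + b·y + c.
Pit 8−Pit 7: −893a − 176b = 178.8;  Pit 9−Pit 7: −530a + 60b = 108.5.
Solving gives a = −0.203077761, b = 0.014479777.
Then c = 2045.4 − a·475692 − b·5672807 = 16506.89.
At (474347, 5673378): z_contact = −96329.33 + 82149.25 + 16506.89 = 2326.81 ft.
Depth below ground = 2395.6 − 2326.81 = 68.8 ft.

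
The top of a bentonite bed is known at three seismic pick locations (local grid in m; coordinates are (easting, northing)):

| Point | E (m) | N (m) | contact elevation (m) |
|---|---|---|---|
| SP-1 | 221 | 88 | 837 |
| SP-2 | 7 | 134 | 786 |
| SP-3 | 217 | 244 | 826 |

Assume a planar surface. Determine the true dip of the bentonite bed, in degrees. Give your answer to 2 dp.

Two edge vectors: SP-1→SP-2 = (-214, 46, -51), SP-1→SP-3 = (-4, 156, -11).
Normal n = (SP-1→SP-2) × (SP-1→SP-3) = (7450, -2150, -33200).
So ∂z/∂E = −n_x/n_z = 0.22440 and ∂z/∂N = −n_y/n_z = −0.06476.
Gradient magnitude |∇z| = √(a² + b²) = √(0.05035 + 0.00419) = 0.23356.
True dip = arctan(0.23356) = 13.15°, dipping toward WNW (azimuth ≈ 286°).

13.15°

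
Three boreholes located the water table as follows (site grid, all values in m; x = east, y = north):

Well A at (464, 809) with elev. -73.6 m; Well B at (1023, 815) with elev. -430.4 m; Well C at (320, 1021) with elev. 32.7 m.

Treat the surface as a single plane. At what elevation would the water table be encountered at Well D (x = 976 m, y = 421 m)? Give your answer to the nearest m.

-427 m

Let the plane be z = a·x + b·y + c.
Well B−Well A: 559a + 6b = −356.8;  Well C−Well A: −144a + 212b = 106.3.
Solving gives a = −0.63901, b = 0.06737.
Then c = -73.6 − a·464 − b·809 = 168.39.
At (976, 421): z = −623.7 + 28.4 + 168.39 = -426.9 m.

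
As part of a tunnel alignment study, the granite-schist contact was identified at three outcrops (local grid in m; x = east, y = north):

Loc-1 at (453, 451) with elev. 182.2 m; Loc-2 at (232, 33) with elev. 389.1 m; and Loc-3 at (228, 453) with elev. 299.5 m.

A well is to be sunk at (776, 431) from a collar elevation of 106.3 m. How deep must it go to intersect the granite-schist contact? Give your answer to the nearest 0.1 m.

88.8 m

Two edge vectors: Loc-1→Loc-2 = (-221, -418, 206.9), Loc-1→Loc-3 = (-225, 2, 117.3).
Normal n = (Loc-1→Loc-2) × (Loc-1→Loc-3) = (-49445.2, -20629.2, -94492).
So ∂z/∂x = −n_x/n_z = −0.52327 and ∂z/∂y = −n_y/n_z = −0.21832.
Intercept c from Loc-1: 182.2 + 237.04 + 98.46 = 517.70.
At (776, 431): z_contact = −406.06 − 94.09 + 517.70 = 17.55 m.
Depth below ground = 106.3 − 17.55 = 88.8 m.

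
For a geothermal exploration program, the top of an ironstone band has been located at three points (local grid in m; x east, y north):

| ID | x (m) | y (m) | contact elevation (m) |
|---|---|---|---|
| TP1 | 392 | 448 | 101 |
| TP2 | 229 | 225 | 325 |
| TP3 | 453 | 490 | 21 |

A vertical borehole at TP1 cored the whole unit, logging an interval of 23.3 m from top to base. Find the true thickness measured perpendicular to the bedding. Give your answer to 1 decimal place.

14.5 m

Two edge vectors: TP1→TP2 = (-163, -223, 224), TP1→TP3 = (61, 42, -80).
Normal n = (TP1→TP2) × (TP1→TP3) = (8432, 624, 6757).
So ∂z/∂x = −n_x/n_z = −1.24789 and ∂z/∂y = −n_y/n_z = −0.09235.
|∇z| = √(a²+b²) = 1.25130, so dip δ = arctan(1.25130) = 51.37°.
True thickness = vertical thickness × cos δ = 23.3 × cos 51.37° = 14.5 m.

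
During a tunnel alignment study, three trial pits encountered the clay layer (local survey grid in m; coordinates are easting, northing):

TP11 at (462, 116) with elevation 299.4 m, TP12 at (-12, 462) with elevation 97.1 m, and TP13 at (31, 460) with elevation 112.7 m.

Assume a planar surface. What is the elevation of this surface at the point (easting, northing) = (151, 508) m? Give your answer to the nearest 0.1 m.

151.2 m

Two edge vectors: TP11→TP12 = (-474, 346, -202.3), TP11→TP13 = (-431, 344, -186.7).
Normal n = (TP11→TP12) × (TP11→TP13) = (4993, -1304.5, -13930).
So ∂z/∂easting = −n_x/n_z = 0.35844 and ∂z/∂northing = −n_y/n_z = −0.09365.
Intercept c from TP11: 299.4 − 165.60 + 10.86 = 144.67.
At (151, 508): z = 54.1 − 47.6 + 144.67 = 151.2 m.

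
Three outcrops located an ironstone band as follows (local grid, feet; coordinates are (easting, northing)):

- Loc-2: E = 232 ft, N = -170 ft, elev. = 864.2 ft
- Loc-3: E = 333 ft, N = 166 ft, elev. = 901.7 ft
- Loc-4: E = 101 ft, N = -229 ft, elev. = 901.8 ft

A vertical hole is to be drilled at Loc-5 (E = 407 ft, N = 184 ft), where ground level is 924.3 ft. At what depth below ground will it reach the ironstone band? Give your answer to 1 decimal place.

Two edge vectors: Loc-2→Loc-3 = (101, 336, 37.5), Loc-2→Loc-4 = (-131, -59, 37.6).
Normal n = (Loc-2→Loc-3) × (Loc-2→Loc-4) = (14846.1, -8710.1, 38057).
So ∂z/∂E = −n_x/n_z = −0.39010 and ∂z/∂N = −n_y/n_z = 0.22887.
Intercept c from Loc-2: 864.2 + 90.50 + 38.91 = 993.61.
At (407, 184): z_contact = −158.77 + 42.11 + 993.61 = 876.95 ft.
Depth below ground = 924.3 − 876.95 = 47.3 ft.

47.3 ft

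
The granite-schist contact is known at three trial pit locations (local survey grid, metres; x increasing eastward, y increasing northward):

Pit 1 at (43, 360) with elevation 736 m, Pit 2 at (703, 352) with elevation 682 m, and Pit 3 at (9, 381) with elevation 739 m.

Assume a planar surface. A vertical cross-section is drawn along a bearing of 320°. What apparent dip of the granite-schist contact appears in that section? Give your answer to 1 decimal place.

3.5°

Two edge vectors: Pit 1→Pit 2 = (660, -8, -54), Pit 1→Pit 3 = (-34, 21, 3).
Normal n = (Pit 1→Pit 2) × (Pit 1→Pit 3) = (1110, -144, 13588).
So ∂z/∂x = −n_x/n_z = −0.08169 and ∂z/∂y = −n_y/n_z = 0.01060.
Unit vector along 320° is (sin 320°, cos 320°) = (-0.6428, 0.7660).
Slope in that direction = a·(-0.6428) + b·(0.7660) = 0.06063.
Apparent dip = arctan|0.06063| = 3.5° (true dip is 4.7°, so apparent ≤ true as expected).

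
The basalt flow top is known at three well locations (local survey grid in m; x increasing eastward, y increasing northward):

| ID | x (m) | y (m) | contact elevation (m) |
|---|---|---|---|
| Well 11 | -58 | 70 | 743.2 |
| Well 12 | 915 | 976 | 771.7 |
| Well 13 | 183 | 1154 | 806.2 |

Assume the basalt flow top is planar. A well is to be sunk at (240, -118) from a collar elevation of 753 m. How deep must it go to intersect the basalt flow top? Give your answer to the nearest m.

Let the plane be z = a·x + b·y + c.
Well 12−Well 11: 973a + 906b = 28.5;  Well 13−Well 11: 241a + 1084b = 63.
Solving gives a = −0.03131, b = 0.06508.
Then c = 743.2 − a·-58 − b·70 = 736.83.
At (240, -118): z_contact = −7.5 − 7.7 + 736.83 = 721.6 m.
Depth below ground = 753 − 721.6 = 31 m.

31 m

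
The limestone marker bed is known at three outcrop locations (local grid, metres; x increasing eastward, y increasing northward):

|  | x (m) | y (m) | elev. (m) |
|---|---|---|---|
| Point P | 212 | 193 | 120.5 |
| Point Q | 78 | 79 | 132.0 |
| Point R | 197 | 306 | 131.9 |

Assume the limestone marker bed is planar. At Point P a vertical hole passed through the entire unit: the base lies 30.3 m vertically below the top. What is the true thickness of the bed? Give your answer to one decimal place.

29.9 m

Let the plane be z = a·x + b·y + c.
Point Q−Point P: −134a − 114b = 11.5;  Point R−Point P: −15a + 113b = 11.4.
Solving gives a = −0.15423, b = 0.08041.
|∇z| = √(a²+b²) = 0.17393, so dip δ = arctan(0.17393) = 9.87°.
True thickness = vertical thickness × cos δ = 30.3 × cos 9.87° = 29.9 m.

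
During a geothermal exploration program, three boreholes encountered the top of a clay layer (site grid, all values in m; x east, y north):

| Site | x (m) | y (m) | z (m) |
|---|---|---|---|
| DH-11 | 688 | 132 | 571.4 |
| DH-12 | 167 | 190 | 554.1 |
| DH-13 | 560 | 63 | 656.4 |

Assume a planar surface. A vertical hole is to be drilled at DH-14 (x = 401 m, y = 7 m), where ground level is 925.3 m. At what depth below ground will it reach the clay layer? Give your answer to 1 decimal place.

195.2 m

Let the plane be z = a·x + b·y + c.
DH-12−DH-11: −521a + 58b = −17.3;  DH-13−DH-11: −128a − 69b = 85.
Solving gives a = −0.08614, b = −1.07208.
Then c = 571.4 − a·688 − b·132 = 772.18.
At (401, 7): z_contact = −34.54 − 7.50 + 772.18 = 730.13 m.
Depth below ground = 925.3 − 730.13 = 195.2 m.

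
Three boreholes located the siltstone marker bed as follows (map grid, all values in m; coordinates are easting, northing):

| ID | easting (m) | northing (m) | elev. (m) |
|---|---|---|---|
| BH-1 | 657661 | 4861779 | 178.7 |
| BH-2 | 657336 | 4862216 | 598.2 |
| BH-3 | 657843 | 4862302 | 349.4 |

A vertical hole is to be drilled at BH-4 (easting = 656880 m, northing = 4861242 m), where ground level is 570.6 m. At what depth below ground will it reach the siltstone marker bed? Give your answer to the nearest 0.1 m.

Two edge vectors: BH-1→BH-2 = (-325, 437, 419.5), BH-1→BH-3 = (182, 523, 170.7).
Normal n = (BH-1→BH-2) × (BH-1→BH-3) = (-144802.6, 131826.5, -249509).
So ∂z/∂easting = −n_x/n_z = −0.580350208 and ∂z/∂northing = −n_y/n_z = 0.528343667.
Intercept c from BH-1: 178.7 + 381673.70 − 2568690.14 = −2186837.75.
At (656880, 4861242): z_contact = −381220.44 + 2568406.42 − 2186837.75 = 348.23 m.
Depth below ground = 570.6 − 348.23 = 222.4 m.

222.4 m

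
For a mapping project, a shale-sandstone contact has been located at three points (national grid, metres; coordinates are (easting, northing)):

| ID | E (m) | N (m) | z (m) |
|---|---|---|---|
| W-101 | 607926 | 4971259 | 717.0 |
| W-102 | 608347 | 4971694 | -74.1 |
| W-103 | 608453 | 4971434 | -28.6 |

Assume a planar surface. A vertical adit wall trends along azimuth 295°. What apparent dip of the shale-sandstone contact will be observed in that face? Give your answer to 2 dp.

Two edge vectors: W-101→W-102 = (421, 435, -791.1), W-101→W-103 = (527, 175, -745.6).
Normal n = (W-101→W-102) × (W-101→W-103) = (-185893.5, -103012.1, -155570).
So ∂z/∂E = −n_x/n_z = −1.19492 and ∂z/∂N = −n_y/n_z = −0.66216.
Unit vector along 295° is (sin 295°, cos 295°) = (-0.9063, 0.4226).
Slope in that direction = a·(-0.9063) + b·(0.4226) = 0.80312.
Apparent dip = arctan|0.80312| = 38.77° (true dip is 53.8°, so apparent ≤ true as expected).

38.77°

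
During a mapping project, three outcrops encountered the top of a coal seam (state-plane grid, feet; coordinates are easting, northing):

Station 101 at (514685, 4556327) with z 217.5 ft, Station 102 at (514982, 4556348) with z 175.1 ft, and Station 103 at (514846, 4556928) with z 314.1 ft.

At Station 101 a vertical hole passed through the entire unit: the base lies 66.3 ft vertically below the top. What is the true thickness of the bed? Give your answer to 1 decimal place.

Let the plane be z = a·easting + b·northing + c.
Station 102−Station 101: 297a + 21b = −42.4;  Station 103−Station 101: 161a + 601b = 96.6.
Solving gives a = −0.15710, b = 0.20282.
|∇z| = √(a²+b²) = 0.25655, so dip δ = arctan(0.25655) = 14.39°.
True thickness = vertical thickness × cos δ = 66.3 × cos 14.39° = 64.2 ft.

64.2 ft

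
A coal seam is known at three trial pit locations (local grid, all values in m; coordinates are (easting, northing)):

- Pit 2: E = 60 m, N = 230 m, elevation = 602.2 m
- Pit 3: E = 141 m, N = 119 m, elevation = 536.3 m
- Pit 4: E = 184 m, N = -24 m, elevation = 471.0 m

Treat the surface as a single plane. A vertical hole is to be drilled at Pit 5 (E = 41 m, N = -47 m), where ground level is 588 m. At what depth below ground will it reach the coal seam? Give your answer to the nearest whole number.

Let the plane be z = a·E + b·N + c.
Pit 3−Pit 2: 81a − 111b = −65.9;  Pit 4−Pit 2: 124a − 254b = −131.2.
Solving gives a = −0.31944, b = 0.36059.
Then c = 602.2 − a·60 − b·230 = 538.43.
At (41, -47): z_contact = −13.1 − 16.9 + 538.43 = 508.4 m.
Depth below ground = 588 − 508.4 = 80 m.

80 m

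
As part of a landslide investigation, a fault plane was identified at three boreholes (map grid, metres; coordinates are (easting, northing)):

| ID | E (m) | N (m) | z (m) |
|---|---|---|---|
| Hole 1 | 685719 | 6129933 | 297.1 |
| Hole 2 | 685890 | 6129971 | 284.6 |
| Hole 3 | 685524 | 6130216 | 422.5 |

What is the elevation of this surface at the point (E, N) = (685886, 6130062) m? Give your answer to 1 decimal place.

316.2 m

Let the plane be z = a·E + b·N + c.
Hole 2−Hole 1: 171a + 38b = −12.5;  Hole 3−Hole 1: −195a + 283b = 125.4.
Solving gives a = −0.148785908, b = 0.340589216.
Then c = 297.1 − a·685719 − b·6129933 = −1985466.65.
At (685886, 6130062): z = −102050.2 + 2087833.0 − 1985466.65 = 316.2 m.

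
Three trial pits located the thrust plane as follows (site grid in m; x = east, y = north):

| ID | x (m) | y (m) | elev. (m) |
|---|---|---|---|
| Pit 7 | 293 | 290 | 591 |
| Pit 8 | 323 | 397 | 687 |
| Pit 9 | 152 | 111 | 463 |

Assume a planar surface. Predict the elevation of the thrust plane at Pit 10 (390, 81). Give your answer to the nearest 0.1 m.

347.6 m

Let the plane be z = a·x + b·y + c.
Pit 8−Pit 7: 30a + 107b = 96;  Pit 9−Pit 7: −141a − 179b = −128.
Solving gives a = −0.35896, b = 0.99784.
Then c = 591 − a·293 − b·290 = 406.80.
At (390, 81): z = −140.0 + 80.8 + 406.80 = 347.6 m.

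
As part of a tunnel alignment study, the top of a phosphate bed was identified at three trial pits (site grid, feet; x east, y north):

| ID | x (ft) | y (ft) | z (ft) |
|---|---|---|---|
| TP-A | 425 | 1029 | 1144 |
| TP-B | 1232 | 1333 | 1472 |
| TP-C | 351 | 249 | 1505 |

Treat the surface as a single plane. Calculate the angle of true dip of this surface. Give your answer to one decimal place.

Let the plane be z = a·x + b·y + c.
TP-B−TP-A: 807a + 304b = 328;  TP-C−TP-A: −74a − 780b = 361.
Solving gives a = 0.60232, b = −0.51996.
Gradient magnitude |∇z| = √(a² + b²) = √(0.36278 + 0.27036) = 0.79570.
True dip = arctan(0.79570) = 38.5°, dipping toward NW (azimuth ≈ 311°).

38.5°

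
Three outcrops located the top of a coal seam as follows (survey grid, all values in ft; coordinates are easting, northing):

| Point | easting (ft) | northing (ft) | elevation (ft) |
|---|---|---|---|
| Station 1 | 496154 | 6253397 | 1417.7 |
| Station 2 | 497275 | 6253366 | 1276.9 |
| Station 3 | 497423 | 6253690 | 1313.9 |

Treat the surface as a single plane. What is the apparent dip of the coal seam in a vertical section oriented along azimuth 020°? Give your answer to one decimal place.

Two edge vectors: Station 1→Station 2 = (1121, -31, -140.8), Station 1→Station 3 = (1269, 293, -103.8).
Normal n = (Station 1→Station 2) × (Station 1→Station 3) = (44472.2, -62315.4, 367792).
So ∂z/∂easting = −n_x/n_z = −0.12092 and ∂z/∂northing = −n_y/n_z = 0.16943.
Unit vector along 020° is (sin 20°, cos 20°) = (0.3420, 0.9397).
Slope in that direction = a·(0.3420) + b·(0.9397) = 0.11786.
Apparent dip = arctan|0.11786| = 6.7° (true dip is 11.8°, so apparent ≤ true as expected).

6.7°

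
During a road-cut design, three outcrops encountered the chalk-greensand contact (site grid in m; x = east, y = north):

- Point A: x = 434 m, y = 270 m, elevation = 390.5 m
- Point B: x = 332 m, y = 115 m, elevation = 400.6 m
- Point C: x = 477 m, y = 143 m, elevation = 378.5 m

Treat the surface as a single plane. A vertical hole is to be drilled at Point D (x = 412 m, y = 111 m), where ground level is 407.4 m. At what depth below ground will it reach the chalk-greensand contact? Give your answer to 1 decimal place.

19.8 m

Two edge vectors: Point A→Point B = (-102, -155, 10.1), Point A→Point C = (43, -127, -12).
Normal n = (Point A→Point B) × (Point A→Point C) = (3142.7, -789.7, 19619).
So ∂z/∂x = −n_x/n_z = −0.16019 and ∂z/∂y = −n_y/n_z = 0.04025.
Intercept c from Point A: 390.5 + 69.52 − 10.87 = 449.15.
At (412, 111): z_contact = −66.00 + 4.47 + 449.15 = 387.62 m.
Depth below ground = 407.4 − 387.62 = 19.8 m.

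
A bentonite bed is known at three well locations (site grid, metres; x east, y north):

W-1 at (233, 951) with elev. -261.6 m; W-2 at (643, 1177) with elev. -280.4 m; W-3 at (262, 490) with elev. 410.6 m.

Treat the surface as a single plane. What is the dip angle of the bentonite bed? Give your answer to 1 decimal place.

57.8°

Let the plane be z = a·x + b·y + c.
W-2−W-1: 410a + 226b = −18.8;  W-3−W-1: 29a − 461b = 672.2.
Solving gives a = 0.73250, b = −1.41206.
Gradient magnitude |∇z| = √(a² + b²) = √(0.53655 + 1.99390) = 1.59074.
True dip = arctan(1.59074) = 57.8°, dipping toward NNW (azimuth ≈ 333°).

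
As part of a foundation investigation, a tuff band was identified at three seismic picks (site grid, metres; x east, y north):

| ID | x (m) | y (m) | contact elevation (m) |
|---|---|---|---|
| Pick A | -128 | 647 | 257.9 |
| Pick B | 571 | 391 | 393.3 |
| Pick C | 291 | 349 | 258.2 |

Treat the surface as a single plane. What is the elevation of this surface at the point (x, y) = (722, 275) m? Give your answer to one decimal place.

Two edge vectors: Pick A→Pick B = (699, -256, 135.4), Pick A→Pick C = (419, -298, 0.3).
Normal n = (Pick A→Pick B) × (Pick A→Pick C) = (40272.4, 56522.9, -101038).
So ∂z/∂x = −n_x/n_z = 0.39859 and ∂z/∂y = −n_y/n_z = 0.55942.
Intercept c from Pick A: 257.9 + 51.02 − 361.95 = −53.03.
At (722, 275): z = 287.8 + 153.8 − 53.03 = 388.6 m.

388.6 m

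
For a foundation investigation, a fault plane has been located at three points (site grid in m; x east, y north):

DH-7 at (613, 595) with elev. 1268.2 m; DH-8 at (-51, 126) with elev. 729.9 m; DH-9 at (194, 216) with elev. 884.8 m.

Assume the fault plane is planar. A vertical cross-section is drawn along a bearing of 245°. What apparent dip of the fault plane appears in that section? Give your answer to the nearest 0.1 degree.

31.8°

Two edge vectors: DH-7→DH-8 = (-664, -469, -538.3), DH-7→DH-9 = (-419, -379, -383.4).
Normal n = (DH-7→DH-8) × (DH-7→DH-9) = (-24201.1, -29029.9, 55145).
So ∂z/∂x = −n_x/n_z = 0.43886 and ∂z/∂y = −n_y/n_z = 0.52643.
Unit vector along 245° is (sin 245°, cos 245°) = (-0.9063, -0.4226).
Slope in that direction = a·(-0.9063) + b·(-0.4226) = −0.62022.
Apparent dip = arctan|0.62022| = 31.8° (true dip is 34.4°, so apparent ≤ true as expected).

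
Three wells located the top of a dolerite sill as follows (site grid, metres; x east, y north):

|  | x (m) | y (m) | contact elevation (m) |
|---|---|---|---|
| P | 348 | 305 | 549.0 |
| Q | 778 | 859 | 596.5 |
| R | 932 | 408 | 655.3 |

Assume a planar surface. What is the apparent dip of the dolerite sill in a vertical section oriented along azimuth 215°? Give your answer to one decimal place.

Two edge vectors: P→Q = (430, 554, 47.5), P→R = (584, 103, 106.3).
Normal n = (P→Q) × (P→R) = (53997.7, -17969, -279246).
So ∂z/∂x = −n_x/n_z = 0.19337 and ∂z/∂y = −n_y/n_z = −0.06435.
Unit vector along 215° is (sin 215°, cos 215°) = (-0.5736, -0.8192).
Slope in that direction = a·(-0.5736) + b·(-0.8192) = −0.05820.
Apparent dip = arctan|0.05820| = 3.3° (true dip is 11.5°, so apparent ≤ true as expected).

3.3°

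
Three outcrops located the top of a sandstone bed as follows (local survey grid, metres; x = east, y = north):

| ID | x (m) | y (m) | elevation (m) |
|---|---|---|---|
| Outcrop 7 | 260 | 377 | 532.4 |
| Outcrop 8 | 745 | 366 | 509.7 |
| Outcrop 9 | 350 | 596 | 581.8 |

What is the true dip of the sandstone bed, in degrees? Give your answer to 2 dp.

13.82°

Let the plane be z = a·x + b·y + c.
Outcrop 8−Outcrop 7: 485a − 11b = −22.7;  Outcrop 9−Outcrop 7: 90a + 219b = 49.4.
Solving gives a = −0.04130, b = 0.24254.
Gradient magnitude |∇z| = √(a² + b²) = √(0.00171 + 0.05883) = 0.24604.
True dip = arctan(0.24604) = 13.82°, dipping toward S (azimuth ≈ 170°).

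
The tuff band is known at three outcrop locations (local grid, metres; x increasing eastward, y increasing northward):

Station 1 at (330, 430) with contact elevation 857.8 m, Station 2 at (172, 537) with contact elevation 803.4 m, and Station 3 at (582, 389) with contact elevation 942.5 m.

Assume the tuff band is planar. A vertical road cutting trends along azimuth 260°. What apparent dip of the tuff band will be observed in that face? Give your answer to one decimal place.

Two edge vectors: Station 1→Station 2 = (-158, 107, -54.4), Station 1→Station 3 = (252, -41, 84.7).
Normal n = (Station 1→Station 2) × (Station 1→Station 3) = (6832.5, -326.2, -20486).
So ∂z/∂x = −n_x/n_z = 0.33352 and ∂z/∂y = −n_y/n_z = −0.01592.
Unit vector along 260° is (sin 260°, cos 260°) = (-0.9848, -0.1736).
Slope in that direction = a·(-0.9848) + b·(-0.1736) = −0.32569.
Apparent dip = arctan|0.32569| = 18.0° (true dip is 18.5°, so apparent ≤ true as expected).

18.0°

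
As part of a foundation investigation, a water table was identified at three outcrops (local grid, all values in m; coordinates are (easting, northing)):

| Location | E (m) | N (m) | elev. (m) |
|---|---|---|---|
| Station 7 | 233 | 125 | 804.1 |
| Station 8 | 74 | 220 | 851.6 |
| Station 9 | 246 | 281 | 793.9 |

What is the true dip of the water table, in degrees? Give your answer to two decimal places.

Let the plane be z = a·E + b·N + c.
Station 8−Station 7: −159a + 95b = 47.5;  Station 9−Station 7: 13a + 156b = −10.2.
Solving gives a = −0.32179, b = −0.03857.
Gradient magnitude |∇z| = √(a² + b²) = √(0.10355 + 0.00149) = 0.32409.
True dip = arctan(0.32409) = 17.96°, dipping toward E (azimuth ≈ 083°).

17.96°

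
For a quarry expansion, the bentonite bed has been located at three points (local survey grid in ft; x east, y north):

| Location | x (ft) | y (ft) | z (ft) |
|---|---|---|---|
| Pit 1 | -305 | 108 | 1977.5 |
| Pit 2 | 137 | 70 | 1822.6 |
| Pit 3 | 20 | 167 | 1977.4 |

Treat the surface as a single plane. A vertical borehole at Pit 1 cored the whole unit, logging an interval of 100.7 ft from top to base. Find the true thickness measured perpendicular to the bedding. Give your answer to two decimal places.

60.51 ft

Let the plane be z = a·x + b·y + c.
Pit 2−Pit 1: 442a − 38b = −154.9;  Pit 3−Pit 1: 325a + 59b = −0.1.
Solving gives a = −0.23792, b = 1.30890.
|∇z| = √(a²+b²) = 1.33035, so dip δ = arctan(1.33035) = 53.07°.
True thickness = vertical thickness × cos δ = 100.7 × cos 53.07° = 60.51 ft.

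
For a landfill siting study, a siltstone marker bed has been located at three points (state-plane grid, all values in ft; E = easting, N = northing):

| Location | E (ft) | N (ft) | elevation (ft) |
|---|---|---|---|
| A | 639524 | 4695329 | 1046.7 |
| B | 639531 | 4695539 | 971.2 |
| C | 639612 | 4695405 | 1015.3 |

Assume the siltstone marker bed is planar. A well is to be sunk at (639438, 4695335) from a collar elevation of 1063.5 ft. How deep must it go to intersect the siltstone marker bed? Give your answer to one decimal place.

Let the plane be z = a·E + b·N + c.
B−A: 7a + 210b = −75.5;  C−A: 88a + 76b = −31.4.
Solving gives a = −0.047693336, b = −0.357934032.
Then c = 1046.7 − a·639524 − b·4695329 = 1712165.77.
At (639438, 4695335): z_contact = −30496.93 − 1680620.19 + 1712165.77 = 1048.65 ft.
Depth below ground = 1063.5 − 1048.65 = 14.8 ft.

14.8 ft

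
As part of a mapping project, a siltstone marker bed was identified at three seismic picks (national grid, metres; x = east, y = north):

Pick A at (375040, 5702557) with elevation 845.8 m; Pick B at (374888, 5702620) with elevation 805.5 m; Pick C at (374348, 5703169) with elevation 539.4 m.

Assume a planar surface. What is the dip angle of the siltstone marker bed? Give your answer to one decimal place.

21.5°

Let the plane be z = a·x + b·y + c.
Pick B−Pick A: −152a + 63b = −40.3;  Pick C−Pick A: −692a + 612b = −306.4.
Solving gives a = 0.10845, b = −0.37803.
Gradient magnitude |∇z| = √(a² + b²) = √(0.01176 + 0.14291) = 0.39328.
True dip = arctan(0.39328) = 21.5°, dipping toward NNW (azimuth ≈ 344°).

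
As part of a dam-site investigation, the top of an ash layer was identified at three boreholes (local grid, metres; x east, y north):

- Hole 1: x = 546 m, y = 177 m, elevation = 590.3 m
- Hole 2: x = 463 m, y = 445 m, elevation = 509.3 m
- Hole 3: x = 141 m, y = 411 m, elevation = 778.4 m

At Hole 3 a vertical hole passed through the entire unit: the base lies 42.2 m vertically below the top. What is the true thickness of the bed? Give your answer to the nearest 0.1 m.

30.6 m

Two edge vectors: Hole 1→Hole 2 = (-83, 268, -81), Hole 1→Hole 3 = (-405, 234, 188.1).
Normal n = (Hole 1→Hole 2) × (Hole 1→Hole 3) = (69364.8, 48417.3, 89118).
So ∂z/∂x = −n_x/n_z = −0.77835 and ∂z/∂y = −n_y/n_z = −0.54329.
|∇z| = √(a²+b²) = 0.94921, so dip δ = arctan(0.94921) = 43.51°.
True thickness = vertical thickness × cos δ = 42.2 × cos 43.51° = 30.6 m.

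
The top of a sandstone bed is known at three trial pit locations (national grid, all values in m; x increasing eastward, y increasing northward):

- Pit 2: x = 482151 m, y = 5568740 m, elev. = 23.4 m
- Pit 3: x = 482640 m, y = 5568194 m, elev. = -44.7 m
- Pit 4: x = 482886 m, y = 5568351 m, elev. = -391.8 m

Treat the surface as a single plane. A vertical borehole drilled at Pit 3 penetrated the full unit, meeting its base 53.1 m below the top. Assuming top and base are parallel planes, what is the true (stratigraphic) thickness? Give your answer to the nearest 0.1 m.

Two edge vectors: Pit 2→Pit 3 = (489, -546, -68.1), Pit 2→Pit 4 = (735, -389, -415.2).
Normal n = (Pit 2→Pit 3) × (Pit 2→Pit 4) = (200208.3, 152979.3, 211089).
So ∂z/∂x = −n_x/n_z = −0.94845 and ∂z/∂y = −n_y/n_z = −0.72471.
|∇z| = √(a²+b²) = 1.19364, so dip δ = arctan(1.19364) = 50.04°.
True thickness = vertical thickness × cos δ = 53.1 × cos 50.04° = 34.1 m.

34.1 m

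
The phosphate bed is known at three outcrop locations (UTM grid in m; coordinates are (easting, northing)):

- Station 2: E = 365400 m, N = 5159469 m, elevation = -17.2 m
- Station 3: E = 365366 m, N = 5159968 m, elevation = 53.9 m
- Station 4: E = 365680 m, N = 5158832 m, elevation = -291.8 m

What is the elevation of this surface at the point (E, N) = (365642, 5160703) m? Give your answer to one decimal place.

-94.7 m

Two edge vectors: Station 2→Station 3 = (-34, 499, 71.1), Station 2→Station 4 = (280, -637, -274.6).
Normal n = (Station 2→Station 3) × (Station 2→Station 4) = (-91734.7, 10571.6, -118062).
So ∂z/∂E = −n_x/n_z = −0.777004455 and ∂z/∂N = −n_y/n_z = 0.089542783.
Intercept c from Station 2: -17.2 + 283917.43 − 461993.21 = −178092.98.
At (365642, 5160703): z = −284105.5 + 462103.7 − 178092.98 = -94.7 m.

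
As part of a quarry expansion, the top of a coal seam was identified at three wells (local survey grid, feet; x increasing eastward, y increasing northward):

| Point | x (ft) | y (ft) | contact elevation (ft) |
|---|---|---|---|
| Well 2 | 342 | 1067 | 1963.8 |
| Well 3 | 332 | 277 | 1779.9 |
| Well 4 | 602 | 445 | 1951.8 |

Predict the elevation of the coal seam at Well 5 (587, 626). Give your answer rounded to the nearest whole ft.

1985 ft

Let the plane be z = a·x + b·y + c.
Well 3−Well 2: −10a − 790b = −183.9;  Well 4−Well 2: 260a − 622b = −12.
Solving gives a = 0.49573, b = 0.22651.
Then c = 1963.8 − a·342 − b·1067 = 1552.58.
At (587, 626): z = 291.0 + 141.8 + 1552.58 = 1985.4 ft.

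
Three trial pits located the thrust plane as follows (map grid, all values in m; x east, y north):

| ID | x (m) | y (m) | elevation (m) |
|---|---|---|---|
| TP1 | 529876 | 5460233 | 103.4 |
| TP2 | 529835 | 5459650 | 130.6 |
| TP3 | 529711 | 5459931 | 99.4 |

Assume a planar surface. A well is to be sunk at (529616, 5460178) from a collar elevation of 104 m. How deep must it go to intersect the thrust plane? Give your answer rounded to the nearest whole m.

Two edge vectors: TP1→TP2 = (-41, -583, 27.2), TP1→TP3 = (-165, -302, -4).
Normal n = (TP1→TP2) × (TP1→TP3) = (10546.4, -4652, -83813).
So ∂z/∂x = −n_x/n_z = 0.12583251 and ∂z/∂y = −n_y/n_z = −0.05550452.
Intercept c from TP1: 103.4 − 66675.63 + 303067.59 = 236495.36.
At (529616, 5460178): z_contact = 66642.9 − 303064.5 + 236495.36 = 73.7 m.
Depth below ground = 104 − 73.7 = 30 m.

30 m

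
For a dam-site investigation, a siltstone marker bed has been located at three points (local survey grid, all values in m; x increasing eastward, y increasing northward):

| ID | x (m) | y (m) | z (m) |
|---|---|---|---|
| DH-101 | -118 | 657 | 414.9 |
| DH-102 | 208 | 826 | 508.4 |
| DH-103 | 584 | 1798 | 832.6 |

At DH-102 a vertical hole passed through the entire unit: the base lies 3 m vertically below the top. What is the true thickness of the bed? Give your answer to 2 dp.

Let the plane be z = a·x + b·y + c.
DH-102−DH-101: 326a + 169b = 93.5;  DH-103−DH-101: 702a + 1141b = 417.7.
Solving gives a = 0.14247, b = 0.27843.
|∇z| = √(a²+b²) = 0.31276, so dip δ = arctan(0.31276) = 17.37°.
True thickness = vertical thickness × cos δ = 3 × cos 17.37° = 2.86 m.

2.86 m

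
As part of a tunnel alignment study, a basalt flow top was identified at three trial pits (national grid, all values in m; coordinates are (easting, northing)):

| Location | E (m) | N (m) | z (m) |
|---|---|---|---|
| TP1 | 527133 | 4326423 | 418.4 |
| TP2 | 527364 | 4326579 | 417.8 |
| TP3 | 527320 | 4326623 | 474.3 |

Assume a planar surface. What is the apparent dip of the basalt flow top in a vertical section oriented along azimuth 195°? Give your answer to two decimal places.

31.15°

Let the plane be z = a·E + b·N + c.
TP2−TP1: 231a + 156b = −0.6;  TP3−TP1: 187a + 200b = 55.9.
Solving gives a = −0.51917, b = 0.76492.
Unit vector along 195° is (sin 195°, cos 195°) = (-0.2588, -0.9659).
Slope in that direction = a·(-0.2588) + b·(-0.9659) = −0.60449.
Apparent dip = arctan|0.60449| = 31.15° (true dip is 42.8°, so apparent ≤ true as expected).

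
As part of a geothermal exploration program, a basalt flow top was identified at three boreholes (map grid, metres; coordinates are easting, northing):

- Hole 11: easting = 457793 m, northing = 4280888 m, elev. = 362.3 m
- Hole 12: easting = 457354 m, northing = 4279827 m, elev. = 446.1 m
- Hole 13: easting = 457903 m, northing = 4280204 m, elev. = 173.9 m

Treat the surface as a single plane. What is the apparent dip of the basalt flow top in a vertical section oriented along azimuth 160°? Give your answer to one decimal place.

Let the plane be z = a·easting + b·northing + c.
Hole 12−Hole 11: −439a − 1061b = 83.8;  Hole 13−Hole 11: 110a − 684b = −188.4.
Solving gives a = −0.61684, b = 0.17624.
Unit vector along 160° is (sin 160°, cos 160°) = (0.3420, -0.9397).
Slope in that direction = a·(0.3420) + b·(-0.9397) = −0.37658.
Apparent dip = arctan|0.37658| = 20.6° (true dip is 32.7°, so apparent ≤ true as expected).

20.6°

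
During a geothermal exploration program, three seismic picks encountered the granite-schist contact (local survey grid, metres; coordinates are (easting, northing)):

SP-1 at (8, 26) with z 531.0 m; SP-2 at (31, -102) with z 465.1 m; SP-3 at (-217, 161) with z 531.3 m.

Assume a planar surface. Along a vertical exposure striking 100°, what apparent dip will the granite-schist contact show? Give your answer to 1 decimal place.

13.5°

Let the plane be z = a·E + b·N + c.
SP-2−SP-1: 23a − 128b = −65.9;  SP-3−SP-1: −225a + 135b = 0.3.
Solving gives a = 0.34474, b = 0.57679.
Unit vector along 100° is (sin 100°, cos 100°) = (0.9848, -0.1736).
Slope in that direction = a·(0.9848) + b·(-0.1736) = 0.23934.
Apparent dip = arctan|0.23934| = 13.5° (true dip is 33.9°, so apparent ≤ true as expected).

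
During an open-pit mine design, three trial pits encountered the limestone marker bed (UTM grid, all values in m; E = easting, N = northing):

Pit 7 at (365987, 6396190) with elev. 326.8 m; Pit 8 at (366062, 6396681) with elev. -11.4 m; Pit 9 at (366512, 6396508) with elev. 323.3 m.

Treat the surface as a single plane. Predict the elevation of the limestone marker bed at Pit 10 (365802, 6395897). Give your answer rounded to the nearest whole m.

465 m

Let the plane be z = a·E + b·N + c.
Pit 8−Pit 7: 75a + 491b = −338.2;  Pit 9−Pit 7: 525a + 318b = −3.5.
Solving gives a = 0.45240611, b = −0.75790317.
Then c = 326.8 − a·365987 − b·6396190 = 4682444.75.
At (365802, 6395897): z = 165491.1 − 4847470.6 + 4682444.75 = 465.2 m.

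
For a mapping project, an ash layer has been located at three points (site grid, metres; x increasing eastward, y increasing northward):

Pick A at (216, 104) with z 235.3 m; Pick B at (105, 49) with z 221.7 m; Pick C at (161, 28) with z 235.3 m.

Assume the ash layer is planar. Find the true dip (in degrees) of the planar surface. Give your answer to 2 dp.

Two edge vectors: Pick A→Pick B = (-111, -55, -13.6), Pick A→Pick C = (-55, -76, 0).
Normal n = (Pick A→Pick B) × (Pick A→Pick C) = (-1033.6, 748, 5411).
So ∂z/∂x = −n_x/n_z = 0.19102 and ∂z/∂y = −n_y/n_z = −0.13824.
Gradient magnitude |∇z| = √(a² + b²) = √(0.03649 + 0.01911) = 0.23579.
True dip = arctan(0.23579) = 13.27°, dipping toward NW (azimuth ≈ 306°).

13.27°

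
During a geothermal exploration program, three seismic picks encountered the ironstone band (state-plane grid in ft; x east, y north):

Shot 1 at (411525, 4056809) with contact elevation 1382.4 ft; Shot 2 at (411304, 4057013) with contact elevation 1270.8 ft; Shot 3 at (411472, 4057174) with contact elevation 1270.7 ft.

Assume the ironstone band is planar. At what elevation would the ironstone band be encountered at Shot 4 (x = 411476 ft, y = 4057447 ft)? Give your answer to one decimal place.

1198.4 ft

Two edge vectors: Shot 1→Shot 2 = (-221, 204, -111.6), Shot 1→Shot 3 = (-53, 365, -111.7).
Normal n = (Shot 1→Shot 2) × (Shot 1→Shot 3) = (17947.2, -18770.9, -69853).
So ∂z/∂x = −n_x/n_z = 0.256928120 and ∂z/∂y = −n_y/n_z = −0.268720026.
Intercept c from Shot 1: 1382.4 − 105732.34 + 1090145.82 = 985795.88.
At (411476, 4057447): z = 105719.8 − 1090317.3 + 985795.88 = 1198.4 ft.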